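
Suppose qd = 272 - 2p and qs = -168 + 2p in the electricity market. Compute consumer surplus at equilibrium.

Equilibrium: 272 - 2p = -168 + 2p gives p* = 110, q* = 52.
Demand choke price (qd = 0): p = 136.
CS = ½(136 − 110)(52) = 676.

Consumer surplus = 676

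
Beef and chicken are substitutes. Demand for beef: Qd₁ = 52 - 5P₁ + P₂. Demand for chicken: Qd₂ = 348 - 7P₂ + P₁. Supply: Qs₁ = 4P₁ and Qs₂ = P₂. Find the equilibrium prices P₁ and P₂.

Market 1: 52 - 5P₁ + P₂ = 4P₁ → 9P₁ - P₂ = 52.
Market 2: 8P₂ - P₁ = 348.
Eliminating P₂: 8×(1) + 1×(2) gives 71P₁ = 764, so P₁ = 764/71.
Back-substitute into (2): P₂ = (348 + 1×764/71) / 8 = 3184/71.

P₁ = 764/71, P₂ = 3184/71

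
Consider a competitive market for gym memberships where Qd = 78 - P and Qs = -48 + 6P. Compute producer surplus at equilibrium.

Producer surplus = 300

Equilibrium: 78 - P = -48 + 6P gives P* = 18, Q* = 60.
Supply starts at P = 8 (where Qs = 0).
PS = ½(18 − 8)(60) = 300.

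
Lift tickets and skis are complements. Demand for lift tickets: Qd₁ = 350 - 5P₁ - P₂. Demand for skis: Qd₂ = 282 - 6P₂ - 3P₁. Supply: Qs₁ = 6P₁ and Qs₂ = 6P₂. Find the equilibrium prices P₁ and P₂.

P₁ = 1306/43, P₂ = 684/43

Market 1: 350 - 5P₁ - P₂ = 6P₁ → 11P₁ + P₂ = 350.
Market 2: 12P₂ + 3P₁ = 282.
Eliminating P₂: 12×(1) − 1×(2) gives 129P₁ = 3918, so P₁ = 1306/43.
Back-substitute into (2): P₂ = (282 − 3×1306/43) / 12 = 684/43.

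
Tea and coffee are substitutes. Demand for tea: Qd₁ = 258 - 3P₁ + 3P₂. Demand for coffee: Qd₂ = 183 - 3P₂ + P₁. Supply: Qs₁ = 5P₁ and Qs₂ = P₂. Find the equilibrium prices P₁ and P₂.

Market 1: 258 - 3P₁ + 3P₂ = 5P₁ → 8P₁ - 3P₂ = 258.
Market 2: 4P₂ - P₁ = 183.
Eliminating P₂: 4×(1) + 3×(2) gives 29P₁ = 1581, so P₁ = 1581/29.
Back-substitute into (2): P₂ = (183 + 1×1581/29) / 4 = 1722/29.

P₁ = 1581/29, P₂ = 1722/29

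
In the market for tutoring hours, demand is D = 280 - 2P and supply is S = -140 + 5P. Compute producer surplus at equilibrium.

Producer surplus = 2560

Equilibrium: 280 - 2P = -140 + 5P gives P* = 60, Q* = 160.
Supply starts at P = 28 (where S = 0).
PS = ½(60 − 28)(160) = 2560.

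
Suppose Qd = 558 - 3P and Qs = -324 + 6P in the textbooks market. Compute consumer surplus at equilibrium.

Consumer surplus = 11616

Equilibrium: 558 - 3P = -324 + 6P gives P* = 98, Q* = 264.
Demand choke price (Qd = 0): P = 186.
CS = ½(186 − 98)(264) = 11616.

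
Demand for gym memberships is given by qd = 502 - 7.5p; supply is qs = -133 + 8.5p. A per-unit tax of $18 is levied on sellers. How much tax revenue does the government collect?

Pre-tax equilibrium: p* = 39.6875, q* = 204.34375.
Tax on sellers shifts supply to qs = -133 + 8.5(p − 18) = -286 + 8.5p.
502 - 7.5p = -286 + 8.5p gives buyer price pb = 49.25; sellers receive ps = 49.25 − 18 = 31.25.
New quantity: q = 502 − 7.5(49.25) = 132.625.
Revenue = 18 × 132.625 = 2387.25.

Tax revenue = 2387.25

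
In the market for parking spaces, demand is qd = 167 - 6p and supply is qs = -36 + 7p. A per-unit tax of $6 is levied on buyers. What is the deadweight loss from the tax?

Pre-tax equilibrium: p* = 203/13, q* = 953/13.
Tax on buyers shifts demand to qd = 167 − 6(p + 6) = 131 - 6p.
131 - 6p = -36 + 7p gives seller price ps = 167/13; buyers pay pb = 167/13 + 6 = 245/13.
New quantity: q = 167 − 6(245/13) = 701/13.
DWL = ½ × 6 × (953/13 − 701/13) = 756/13.

Deadweight loss = 756/13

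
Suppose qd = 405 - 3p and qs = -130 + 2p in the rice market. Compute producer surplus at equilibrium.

Equilibrium: 405 - 3p = -130 + 2p gives p* = 107, q* = 84.
Supply starts at p = 65 (where qs = 0).
PS = ½(107 − 65)(84) = 1764.

Producer surplus = 1764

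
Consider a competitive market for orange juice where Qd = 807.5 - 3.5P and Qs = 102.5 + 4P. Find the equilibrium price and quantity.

Set Qd = Qs: 807.5 - 3.5P = 102.5 + 4P.
705 = 7.5P, so P* = 94.
Q* = 807.5 − 3.5(94) = 478.5.

P* = 94, Q* = 478.5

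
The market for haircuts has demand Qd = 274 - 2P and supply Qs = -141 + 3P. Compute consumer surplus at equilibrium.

Equilibrium: 274 - 2P = -141 + 3P gives P* = 83, Q* = 108.
Demand choke price (Qd = 0): P = 137.
CS = ½(137 − 83)(108) = 2916.

Consumer surplus = 2916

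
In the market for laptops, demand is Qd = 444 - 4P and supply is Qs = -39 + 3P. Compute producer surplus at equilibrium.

Equilibrium: 444 - 4P = -39 + 3P gives P* = 69, Q* = 168.
Supply starts at P = 13 (where Qs = 0).
PS = ½(69 − 13)(168) = 4704.

Producer surplus = 4704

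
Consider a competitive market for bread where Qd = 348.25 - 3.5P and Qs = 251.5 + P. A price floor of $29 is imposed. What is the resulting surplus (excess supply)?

Surplus = 33.75

Equilibrium price would be P* = 21.5, so the floor at 29 binds.
At P = 29: Qd = 246.75, Qs = 280.5.
Surplus = 280.5 − 246.75 = 33.75.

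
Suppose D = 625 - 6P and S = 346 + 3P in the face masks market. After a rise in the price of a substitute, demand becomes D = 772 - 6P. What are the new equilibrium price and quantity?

P' = 142/3, Q' = 488

Original equilibrium: P* = 31, Q* = 439.
New equilibrium: 772 - 6P = 346 + 3P, so 426 = 9P and P' = 142/3; Q' = 772 − 6(142/3) = 488.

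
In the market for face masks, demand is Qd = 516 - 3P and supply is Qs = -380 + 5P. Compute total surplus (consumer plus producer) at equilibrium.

Total surplus = 8640

Equilibrium: 516 - 3P = -380 + 5P gives P* = 112, Q* = 180.
Demand choke price: P = 172; supply starts at P = 76.
CS = ½(172 − 112)(180) = 5400; PS = ½(112 − 76)(180) = 3240.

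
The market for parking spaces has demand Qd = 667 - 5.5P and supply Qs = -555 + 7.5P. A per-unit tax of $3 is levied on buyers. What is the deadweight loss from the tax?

Deadweight loss = 1485/104

Pre-tax equilibrium: P* = 94, Q* = 150.
Tax on buyers shifts demand to Qd = 667 − 5.5(P + 3) = 650.5 - 5.5P.
650.5 - 5.5P = -555 + 7.5P gives seller price Ps = 2411/26; buyers pay Pb = 2411/26 + 3 = 2489/26.
New quantity: Q = 667 − 5.5(2489/26) = 7305/52.
DWL = ½ × 3 × (150 − 7305/52) = 1485/104.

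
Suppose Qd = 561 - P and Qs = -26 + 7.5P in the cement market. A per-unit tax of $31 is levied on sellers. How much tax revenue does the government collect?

Pre-tax equilibrium: P* = 1174/17, Q* = 8363/17.
Tax on sellers shifts supply to Qs = -26 + 7.5(P − 31) = -258.5 + 7.5P.
561 - P = -258.5 + 7.5P gives buyer price Pb = 1639/17; sellers receive Ps = 1639/17 − 31 = 1112/17.
New quantity: Q = 561 − 1(1639/17) = 7898/17.
Revenue = 31 × 7898/17 = 244838/17.

Tax revenue = 244838/17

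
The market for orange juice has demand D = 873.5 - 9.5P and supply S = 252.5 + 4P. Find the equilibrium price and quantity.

P* = 46, Q* = 436.5

Set D = S: 873.5 - 9.5P = 252.5 + 4P.
621 = 13.5P, so P* = 46.
Q* = 873.5 − 9.5(46) = 436.5.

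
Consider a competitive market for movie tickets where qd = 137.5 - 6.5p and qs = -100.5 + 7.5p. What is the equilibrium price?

Set qd = qs: 137.5 - 6.5p = -100.5 + 7.5p.
238 = 14p, so p* = 17.
q* = 137.5 − 6.5(17) = 27.

p* = 17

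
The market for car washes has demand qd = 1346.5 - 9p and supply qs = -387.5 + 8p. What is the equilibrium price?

p* = 102

Set qd = qs: 1346.5 - 9p = -387.5 + 8p.
1734 = 17p, so p* = 102.
q* = 1346.5 − 9(102) = 428.5.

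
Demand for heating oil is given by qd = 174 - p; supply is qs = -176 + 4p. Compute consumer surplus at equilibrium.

Equilibrium: 174 - p = -176 + 4p gives p* = 70, q* = 104.
Demand choke price (qd = 0): p = 174.
CS = ½(174 − 70)(104) = 5408.

Consumer surplus = 5408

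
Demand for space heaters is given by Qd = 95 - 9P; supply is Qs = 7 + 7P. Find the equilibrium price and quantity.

P* = 5.5, Q* = 45.5

Set Qd = Qs: 95 - 9P = 7 + 7P.
88 = 16P, so P* = 5.5.
Q* = 95 − 9(5.5) = 45.5.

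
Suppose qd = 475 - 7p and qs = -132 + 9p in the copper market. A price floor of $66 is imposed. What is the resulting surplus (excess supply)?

Equilibrium price would be p* = 37.9375, so the floor at 66 binds.
At p = 66: qd = 13, qs = 462.
Surplus = 462 − 13 = 449.

Surplus = 449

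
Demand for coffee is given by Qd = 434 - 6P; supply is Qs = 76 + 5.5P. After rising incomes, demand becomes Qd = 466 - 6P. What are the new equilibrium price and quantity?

Original equilibrium: P* = 716/23, Q* = 5686/23.
New equilibrium: 466 - 6P = 76 + 5.5P, so 390 = 11.5P and P' = 780/23; Q' = 466 − 6(780/23) = 6038/23.

P' = 780/23, Q' = 6038/23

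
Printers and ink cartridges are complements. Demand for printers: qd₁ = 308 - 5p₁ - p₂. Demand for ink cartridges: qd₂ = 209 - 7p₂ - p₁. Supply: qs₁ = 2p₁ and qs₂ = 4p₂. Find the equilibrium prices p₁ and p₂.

Market 1: 308 - 5p₁ - p₂ = 2p₁ → 7p₁ + p₂ = 308.
Market 2: 11p₂ + p₁ = 209.
Eliminating p₂: 11×(1) − 1×(2) gives 76p₁ = 3179, so p₁ = 3179/76.
Back-substitute into (2): p₂ = (209 − 1×3179/76) / 11 = 1155/76.

p₁ = 3179/76, p₂ = 1155/76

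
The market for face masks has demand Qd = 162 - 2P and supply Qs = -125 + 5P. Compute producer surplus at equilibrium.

Producer surplus = 640

Equilibrium: 162 - 2P = -125 + 5P gives P* = 41, Q* = 80.
Supply starts at P = 25 (where Qs = 0).
PS = ½(41 − 25)(80) = 640.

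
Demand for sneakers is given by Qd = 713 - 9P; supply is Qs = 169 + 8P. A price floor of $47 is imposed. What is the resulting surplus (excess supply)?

Equilibrium price would be P* = 32, so the floor at 47 binds.
At P = 47: Qd = 290, Qs = 545.
Surplus = 545 − 290 = 255.

Surplus = 255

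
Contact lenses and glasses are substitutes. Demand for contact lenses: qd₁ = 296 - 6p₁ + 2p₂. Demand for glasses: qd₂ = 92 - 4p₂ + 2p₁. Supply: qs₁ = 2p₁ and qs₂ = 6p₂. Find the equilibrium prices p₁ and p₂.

Market 1: 296 - 6p₁ + 2p₂ = 2p₁ → 8p₁ - 2p₂ = 296.
Market 2: 10p₂ - 2p₁ = 92.
Eliminating p₂: 10×(1) + 2×(2) gives 76p₁ = 3144, so p₁ = 786/19.
Back-substitute into (2): p₂ = (92 + 2×786/19) / 10 = 332/19.

p₁ = 786/19, p₂ = 332/19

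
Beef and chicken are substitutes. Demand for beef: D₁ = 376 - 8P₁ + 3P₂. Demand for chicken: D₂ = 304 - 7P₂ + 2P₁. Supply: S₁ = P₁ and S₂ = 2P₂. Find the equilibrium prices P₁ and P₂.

P₁ = 57.28, P₂ = 3488/75

Market 1: 376 - 8P₁ + 3P₂ = P₁ → 9P₁ - 3P₂ = 376.
Market 2: 9P₂ - 2P₁ = 304.
Eliminating P₂: 9×(1) + 3×(2) gives 75P₁ = 4296, so P₁ = 57.28.
Back-substitute into (2): P₂ = (304 + 2×57.28) / 9 = 3488/75.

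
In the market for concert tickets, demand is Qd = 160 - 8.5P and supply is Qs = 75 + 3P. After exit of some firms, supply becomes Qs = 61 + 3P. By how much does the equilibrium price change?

Original equilibrium: P* = 170/23, Q* = 2235/23.
New equilibrium: 160 - 8.5P = 61 + 3P, so 99 = 11.5P and P' = 198/23; Q' = 160 − 8.5(198/23) = 1997/23.
Change in price: 198/23 − 170/23 = 28/23.

ΔP = 28/23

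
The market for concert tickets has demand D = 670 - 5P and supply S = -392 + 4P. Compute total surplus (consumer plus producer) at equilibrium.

Total surplus = 1440

Equilibrium: 670 - 5P = -392 + 4P gives P* = 118, Q* = 80.
Demand choke price: P = 134; supply starts at P = 98.
CS = ½(134 − 118)(80) = 640; PS = ½(118 − 98)(80) = 800.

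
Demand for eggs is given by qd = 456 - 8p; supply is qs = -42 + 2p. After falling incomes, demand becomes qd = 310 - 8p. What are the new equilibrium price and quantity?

p' = 35.2, q' = 28.4

Original equilibrium: p* = 49.8, q* = 57.6.
New equilibrium: 310 - 8p = -42 + 2p, so 352 = 10p and p' = 35.2; q' = 310 − 8(35.2) = 28.4.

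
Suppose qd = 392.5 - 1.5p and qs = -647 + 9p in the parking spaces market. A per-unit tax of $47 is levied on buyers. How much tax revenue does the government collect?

Tax revenue = 60395/7

Pre-tax equilibrium: p* = 99, q* = 244.
Tax on buyers shifts demand to qd = 392.5 − 1.5(p + 47) = 322 - 1.5p.
322 - 1.5p = -647 + 9p gives seller price ps = 646/7; buyers pay pb = 646/7 + 47 = 975/7.
New quantity: q = 392.5 − 1.5(975/7) = 1285/7.
Revenue = 47 × 1285/7 = 60395/7.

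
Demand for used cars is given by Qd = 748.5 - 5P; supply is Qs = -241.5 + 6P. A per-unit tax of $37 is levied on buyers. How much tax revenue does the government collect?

Tax revenue = 160839/22

Pre-tax equilibrium: P* = 90, Q* = 298.5.
Tax on buyers shifts demand to Qd = 748.5 − 5(P + 37) = 563.5 - 5P.
563.5 - 5P = -241.5 + 6P gives seller price Ps = 805/11; buyers pay Pb = 805/11 + 37 = 1212/11.
New quantity: Q = 748.5 − 5(1212/11) = 4347/22.
Revenue = 37 × 4347/22 = 160839/22.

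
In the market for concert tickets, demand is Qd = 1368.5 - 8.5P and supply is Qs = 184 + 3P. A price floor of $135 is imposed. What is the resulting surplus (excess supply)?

Equilibrium price would be P* = 103, so the floor at 135 binds.
At P = 135: Qd = 221, Qs = 589.
Surplus = 589 − 221 = 368.

Surplus = 368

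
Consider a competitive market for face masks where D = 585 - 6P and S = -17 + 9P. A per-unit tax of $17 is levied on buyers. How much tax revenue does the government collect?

Pre-tax equilibrium: P* = 602/15, Q* = 344.2.
Tax on buyers shifts demand to D = 585 − 6(P + 17) = 483 - 6P.
483 - 6P = -17 + 9P gives seller price Ps = 100/3; buyers pay Pb = 100/3 + 17 = 151/3.
New quantity: Q = 585 − 6(151/3) = 283.
Revenue = 17 × 283 = 4811.

Tax revenue = 4811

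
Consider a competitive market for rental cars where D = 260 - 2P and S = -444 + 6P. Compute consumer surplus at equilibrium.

Consumer surplus = 1764

Equilibrium: 260 - 2P = -444 + 6P gives P* = 88, Q* = 84.
Demand choke price (D = 0): P = 130.
CS = ½(130 − 88)(84) = 1764.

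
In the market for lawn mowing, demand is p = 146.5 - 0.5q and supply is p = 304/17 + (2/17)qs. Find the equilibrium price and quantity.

p* = 890/21, q* = 4373/21

Set the two price expressions equal: 146.5 - 0.5q = 304/17 + (2/17)q.
4373/34 = (21/34)q, so q* = 4373/21.
p* = 146.5 − (0.5)(4373/21) = 890/21.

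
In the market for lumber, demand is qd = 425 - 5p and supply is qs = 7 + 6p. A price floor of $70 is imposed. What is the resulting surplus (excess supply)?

Surplus = 352

Equilibrium price would be p* = 38, so the floor at 70 binds.
At p = 70: qd = 75, qs = 427.
Surplus = 427 − 75 = 352.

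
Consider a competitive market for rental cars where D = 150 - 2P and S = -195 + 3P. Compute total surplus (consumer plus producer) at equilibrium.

Equilibrium: 150 - 2P = -195 + 3P gives P* = 69, Q* = 12.
Demand choke price: P = 75; supply starts at P = 65.
CS = ½(75 − 69)(12) = 36; PS = ½(69 − 65)(12) = 24.

Total surplus = 60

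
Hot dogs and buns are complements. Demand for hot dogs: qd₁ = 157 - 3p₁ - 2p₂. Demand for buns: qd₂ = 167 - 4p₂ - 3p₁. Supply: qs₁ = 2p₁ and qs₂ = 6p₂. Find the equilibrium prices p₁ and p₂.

Market 1: 157 - 3p₁ - 2p₂ = 2p₁ → 5p₁ + 2p₂ = 157.
Market 2: 10p₂ + 3p₁ = 167.
Eliminating p₂: 10×(1) − 2×(2) gives 44p₁ = 1236, so p₁ = 309/11.
Back-substitute into (2): p₂ = (167 − 3×309/11) / 10 = 91/11.

p₁ = 309/11, p₂ = 91/11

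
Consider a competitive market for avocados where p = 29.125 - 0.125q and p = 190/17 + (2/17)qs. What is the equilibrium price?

p* = 656/33

Set the two price expressions equal: 29.125 - 0.125q = 190/17 + (2/17)q.
2441/136 = (33/136)q, so q* = 2441/33.
p* = 29.125 − (0.125)(2441/33) = 656/33.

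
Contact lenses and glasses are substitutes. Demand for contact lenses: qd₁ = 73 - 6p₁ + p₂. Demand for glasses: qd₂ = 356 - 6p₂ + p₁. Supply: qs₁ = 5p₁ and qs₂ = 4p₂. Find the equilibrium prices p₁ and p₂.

p₁ = 1086/109, p₂ = 3989/109

Market 1: 73 - 6p₁ + p₂ = 5p₁ → 11p₁ - p₂ = 73.
Market 2: 10p₂ - p₁ = 356.
Eliminating p₂: 10×(1) + 1×(2) gives 109p₁ = 1086, so p₁ = 1086/109.
Back-substitute into (2): p₂ = (356 + 1×1086/109) / 10 = 3989/109.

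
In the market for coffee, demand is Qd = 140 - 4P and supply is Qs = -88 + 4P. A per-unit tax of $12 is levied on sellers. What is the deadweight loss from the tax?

Deadweight loss = 144

Pre-tax equilibrium: P* = 28.5, Q* = 26.
Tax on sellers shifts supply to Qs = -88 + 4(P − 12) = -136 + 4P.
140 - 4P = -136 + 4P gives buyer price Pb = 34.5; sellers receive Ps = 34.5 − 12 = 22.5.
New quantity: Q = 140 − 4(34.5) = 2.
DWL = ½ × 12 × (26 − 2) = 144.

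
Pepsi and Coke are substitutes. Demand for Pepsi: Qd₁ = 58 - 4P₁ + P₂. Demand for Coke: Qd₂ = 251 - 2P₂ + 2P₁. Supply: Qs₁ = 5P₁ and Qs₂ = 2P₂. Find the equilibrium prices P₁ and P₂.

P₁ = 483/34, P₂ = 2375/34

Market 1: 58 - 4P₁ + P₂ = 5P₁ → 9P₁ - P₂ = 58.
Market 2: 4P₂ - 2P₁ = 251.
Eliminating P₂: 4×(1) + 1×(2) gives 34P₁ = 483, so P₁ = 483/34.
Back-substitute into (2): P₂ = (251 + 2×483/34) / 4 = 2375/34.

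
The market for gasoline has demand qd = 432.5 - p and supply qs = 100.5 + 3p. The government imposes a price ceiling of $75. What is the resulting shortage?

Shortage = 32

Equilibrium price would be p* = 83, so the ceiling at 75 binds.
At p = 75: qd = 432.5 − 1(75) = 357.5, qs = 100.5 + 3(75) = 325.5.
Shortage = 357.5 − 325.5 = 32.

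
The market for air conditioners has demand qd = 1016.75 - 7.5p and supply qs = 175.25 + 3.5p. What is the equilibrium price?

Set qd = qs: 1016.75 - 7.5p = 175.25 + 3.5p.
841.5 = 11p, so p* = 76.5.
q* = 1016.75 − 7.5(76.5) = 443.

p* = 76.5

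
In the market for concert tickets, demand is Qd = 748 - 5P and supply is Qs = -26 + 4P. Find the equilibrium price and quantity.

P* = 86, Q* = 318

Set Qd = Qs: 748 - 5P = -26 + 4P.
774 = 9P, so P* = 86.
Q* = 748 − 5(86) = 318.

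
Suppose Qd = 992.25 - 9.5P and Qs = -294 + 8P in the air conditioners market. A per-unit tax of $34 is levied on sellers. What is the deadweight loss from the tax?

Pre-tax equilibrium: P* = 73.5, Q* = 294.
Tax on sellers shifts supply to Qs = -294 + 8(P − 34) = -566 + 8P.
992.25 - 9.5P = -566 + 8P gives buyer price Pb = 6233/70; sellers receive Ps = 6233/70 − 34 = 3853/70.
New quantity: Q = 992.25 − 9.5(6233/70) = 5122/35.
DWL = ½ × 34 × (294 − 5122/35) = 87856/35.

Deadweight loss = 87856/35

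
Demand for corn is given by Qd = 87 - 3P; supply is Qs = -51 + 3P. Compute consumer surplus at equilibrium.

Consumer surplus = 54

Equilibrium: 87 - 3P = -51 + 3P gives P* = 23, Q* = 18.
Demand choke price (Qd = 0): P = 29.
CS = ½(29 − 23)(18) = 54.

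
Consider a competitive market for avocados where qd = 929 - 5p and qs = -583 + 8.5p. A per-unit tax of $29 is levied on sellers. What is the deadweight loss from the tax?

Deadweight loss = 71485/54

Pre-tax equilibrium: p* = 112, q* = 369.
Tax on sellers shifts supply to qs = -583 + 8.5(p − 29) = -829.5 + 8.5p.
929 - 5p = -829.5 + 8.5p gives buyer price pb = 3517/27; sellers receive ps = 3517/27 − 29 = 2734/27.
New quantity: q = 929 − 5(3517/27) = 7498/27.
DWL = ½ × 29 × (369 − 7498/27) = 71485/54.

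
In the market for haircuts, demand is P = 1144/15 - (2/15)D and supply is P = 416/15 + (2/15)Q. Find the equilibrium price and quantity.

Set the two price expressions equal: 1144/15 - (2/15)Q = 416/15 + (2/15)Q.
728/15 = (4/15)Q, so Q* = 182.
P* = 1144/15 − (2/15)(182) = 52.

P* = 52, Q* = 182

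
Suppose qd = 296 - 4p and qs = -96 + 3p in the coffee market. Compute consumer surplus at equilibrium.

Equilibrium: 296 - 4p = -96 + 3p gives p* = 56, q* = 72.
Demand choke price (qd = 0): p = 74.
CS = ½(74 − 56)(72) = 648.

Consumer surplus = 648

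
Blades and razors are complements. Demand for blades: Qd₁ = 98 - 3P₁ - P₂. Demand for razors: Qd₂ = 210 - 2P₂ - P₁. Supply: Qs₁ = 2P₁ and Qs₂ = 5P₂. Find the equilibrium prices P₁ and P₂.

Market 1: 98 - 3P₁ - P₂ = 2P₁ → 5P₁ + P₂ = 98.
Market 2: 7P₂ + P₁ = 210.
Eliminating P₂: 7×(1) − 1×(2) gives 34P₁ = 476, so P₁ = 14.
Back-substitute into (2): P₂ = (210 − 1×14) / 7 = 28.

P₁ = 14, P₂ = 28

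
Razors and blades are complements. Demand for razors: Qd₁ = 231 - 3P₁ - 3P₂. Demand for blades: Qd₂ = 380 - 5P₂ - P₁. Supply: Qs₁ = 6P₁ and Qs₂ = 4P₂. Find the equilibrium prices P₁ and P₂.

Market 1: 231 - 3P₁ - 3P₂ = 6P₁ → 9P₁ + 3P₂ = 231.
Market 2: 9P₂ + P₁ = 380.
Eliminating P₂: 9×(1) − 3×(2) gives 78P₁ = 939, so P₁ = 313/26.
Back-substitute into (2): P₂ = (380 − 1×313/26) / 9 = 1063/26.

P₁ = 313/26, P₂ = 1063/26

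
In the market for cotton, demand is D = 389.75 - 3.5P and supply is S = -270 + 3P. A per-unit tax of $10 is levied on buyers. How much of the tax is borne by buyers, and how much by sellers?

Buyers bear 60/13, sellers bear 70/13

Pre-tax equilibrium: P* = 101.5, Q* = 34.5.
Tax on buyers shifts demand to D = 389.75 − 3.5(P + 10) = 354.75 - 3.5P.
354.75 - 3.5P = -270 + 3P gives seller price Ps = 2499/26; buyers pay Pb = 2499/26 + 10 = 2759/26.
New quantity: Q = 389.75 − 3.5(2759/26) = 477/26.
Buyer burden = 2759/26 − 101.5 = 60/13; seller burden = 101.5 − 2499/26 = 70/13.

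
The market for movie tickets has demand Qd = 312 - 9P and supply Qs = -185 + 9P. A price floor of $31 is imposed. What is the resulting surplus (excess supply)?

Surplus = 61

Equilibrium price would be P* = 497/18, so the floor at 31 binds.
At P = 31: Qd = 33, Qs = 94.
Surplus = 94 − 33 = 61.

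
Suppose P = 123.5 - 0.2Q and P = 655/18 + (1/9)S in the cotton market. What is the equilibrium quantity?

Set the two price expressions equal: 123.5 - 0.2Q = 655/18 + (1/9)Q.
784/9 = (14/45)Q, so Q* = 280.
P* = 123.5 − (0.2)(280) = 67.5.

Q* = 280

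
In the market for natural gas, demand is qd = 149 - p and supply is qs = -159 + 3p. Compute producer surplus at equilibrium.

Equilibrium: 149 - p = -159 + 3p gives p* = 77, q* = 72.
Supply starts at p = 53 (where qs = 0).
PS = ½(77 − 53)(72) = 864.

Producer surplus = 864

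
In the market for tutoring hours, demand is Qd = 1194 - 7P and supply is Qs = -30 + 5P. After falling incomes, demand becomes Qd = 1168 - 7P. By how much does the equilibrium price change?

Original equilibrium: P* = 102, Q* = 480.
New equilibrium: 1168 - 7P = -30 + 5P, so 1198 = 12P and P' = 599/6; Q' = 1168 − 7(599/6) = 2815/6.
Change in price: 599/6 − 102 = -13/6.

ΔP = -13/6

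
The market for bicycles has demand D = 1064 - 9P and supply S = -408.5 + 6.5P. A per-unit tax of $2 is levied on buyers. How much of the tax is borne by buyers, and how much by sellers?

Pre-tax equilibrium: P* = 95, Q* = 209.
Tax on buyers shifts demand to D = 1064 − 9(P + 2) = 1046 - 9P.
1046 - 9P = -408.5 + 6.5P gives seller price Ps = 2909/31; buyers pay Pb = 2909/31 + 2 = 2971/31.
New quantity: Q = 1064 − 9(2971/31) = 6245/31.
Buyer burden = 2971/31 − 95 = 26/31; seller burden = 95 − 2909/31 = 36/31.

Buyers bear 26/31, sellers bear 36/31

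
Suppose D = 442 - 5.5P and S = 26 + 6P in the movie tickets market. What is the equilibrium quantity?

Set D = S: 442 - 5.5P = 26 + 6P.
416 = 11.5P, so P* = 832/23.
Q* = 442 − 5.5(832/23) = 5590/23.

Q* = 5590/23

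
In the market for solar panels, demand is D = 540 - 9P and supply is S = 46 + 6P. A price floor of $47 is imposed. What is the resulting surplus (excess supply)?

Equilibrium price would be P* = 494/15, so the floor at 47 binds.
At P = 47: D = 117, S = 328.
Surplus = 328 − 117 = 211.

Surplus = 211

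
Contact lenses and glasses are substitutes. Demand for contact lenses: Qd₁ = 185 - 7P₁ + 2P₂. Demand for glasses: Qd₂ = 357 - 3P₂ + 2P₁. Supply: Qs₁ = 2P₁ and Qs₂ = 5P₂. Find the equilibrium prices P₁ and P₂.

P₁ = 1097/34, P₂ = 3583/68

Market 1: 185 - 7P₁ + 2P₂ = 2P₁ → 9P₁ - 2P₂ = 185.
Market 2: 8P₂ - 2P₁ = 357.
Eliminating P₂: 8×(1) + 2×(2) gives 68P₁ = 2194, so P₁ = 1097/34.
Back-substitute into (2): P₂ = (357 + 2×1097/34) / 8 = 3583/68.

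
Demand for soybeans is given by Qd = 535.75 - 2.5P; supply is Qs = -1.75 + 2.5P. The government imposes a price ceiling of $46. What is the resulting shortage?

Shortage = 307.5

Equilibrium price would be P* = 107.5, so the ceiling at 46 binds.
At P = 46: Qd = 535.75 − 2.5(46) = 420.75, Qs = -1.75 + 2.5(46) = 113.25.
Shortage = 420.75 − 113.25 = 307.5.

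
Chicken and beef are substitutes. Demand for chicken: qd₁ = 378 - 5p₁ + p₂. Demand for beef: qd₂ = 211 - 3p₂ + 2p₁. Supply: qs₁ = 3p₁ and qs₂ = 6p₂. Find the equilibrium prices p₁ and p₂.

Market 1: 378 - 5p₁ + p₂ = 3p₁ → 8p₁ - p₂ = 378.
Market 2: 9p₂ - 2p₁ = 211.
Eliminating p₂: 9×(1) + 1×(2) gives 70p₁ = 3613, so p₁ = 3613/70.
Back-substitute into (2): p₂ = (211 + 2×3613/70) / 9 = 1222/35.

p₁ = 3613/70, p₂ = 1222/35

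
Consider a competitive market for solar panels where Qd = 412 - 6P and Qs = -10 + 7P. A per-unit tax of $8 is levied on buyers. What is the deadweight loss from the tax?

Pre-tax equilibrium: P* = 422/13, Q* = 2824/13.
Tax on buyers shifts demand to Qd = 412 − 6(P + 8) = 364 - 6P.
364 - 6P = -10 + 7P gives seller price Ps = 374/13; buyers pay Pb = 374/13 + 8 = 478/13.
New quantity: Q = 412 − 6(478/13) = 2488/13.
DWL = ½ × 8 × (2824/13 − 2488/13) = 1344/13.

Deadweight loss = 1344/13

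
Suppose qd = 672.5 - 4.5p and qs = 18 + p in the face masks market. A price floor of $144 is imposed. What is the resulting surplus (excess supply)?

Surplus = 137.5

Equilibrium price would be p* = 119, so the floor at 144 binds.
At p = 144: qd = 24.5, qs = 162.
Surplus = 162 − 24.5 = 137.5.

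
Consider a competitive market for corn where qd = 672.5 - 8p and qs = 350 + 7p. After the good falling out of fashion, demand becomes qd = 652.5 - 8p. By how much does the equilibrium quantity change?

Δq = -28/3

Original equilibrium: p* = 21.5, q* = 500.5.
New equilibrium: 652.5 - 8p = 350 + 7p, so 302.5 = 15p and p' = 121/6; q' = 652.5 − 8(121/6) = 2947/6.
Change in quantity: 2947/6 − 500.5 = -28/3.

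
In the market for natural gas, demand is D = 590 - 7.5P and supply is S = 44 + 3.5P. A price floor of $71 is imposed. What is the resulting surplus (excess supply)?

Equilibrium price would be P* = 546/11, so the floor at 71 binds.
At P = 71: D = 57.5, S = 292.5.
Surplus = 292.5 − 57.5 = 235.

Surplus = 235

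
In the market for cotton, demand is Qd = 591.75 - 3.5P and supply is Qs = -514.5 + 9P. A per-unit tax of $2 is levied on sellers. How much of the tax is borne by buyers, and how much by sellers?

Buyers bear $1.44, sellers bear $0.56

Pre-tax equilibrium: P* = 88.5, Q* = 282.
Tax on sellers shifts supply to Qs = -514.5 + 9(P − 2) = -532.5 + 9P.
591.75 - 3.5P = -532.5 + 9P gives buyer price Pb = 89.94; sellers receive Ps = 89.94 − 2 = 87.94.
New quantity: Q = 591.75 − 3.5(89.94) = 276.96.
Buyer burden = 89.94 − 88.5 = 1.44; seller burden = 88.5 − 87.94 = 0.56.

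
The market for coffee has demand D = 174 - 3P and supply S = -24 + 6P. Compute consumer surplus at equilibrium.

Equilibrium: 174 - 3P = -24 + 6P gives P* = 22, Q* = 108.
Demand choke price (D = 0): P = 58.
CS = ½(58 − 22)(108) = 1944.

Consumer surplus = 1944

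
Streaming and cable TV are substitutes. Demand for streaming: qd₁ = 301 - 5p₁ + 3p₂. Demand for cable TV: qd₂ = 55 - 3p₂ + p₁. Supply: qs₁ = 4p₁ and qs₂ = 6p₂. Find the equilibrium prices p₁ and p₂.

Market 1: 301 - 5p₁ + 3p₂ = 4p₁ → 9p₁ - 3p₂ = 301.
Market 2: 9p₂ - p₁ = 55.
Eliminating p₂: 9×(1) + 3×(2) gives 78p₁ = 2874, so p₁ = 479/13.
Back-substitute into (2): p₂ = (55 + 1×479/13) / 9 = 398/39.

p₁ = 479/13, p₂ = 398/39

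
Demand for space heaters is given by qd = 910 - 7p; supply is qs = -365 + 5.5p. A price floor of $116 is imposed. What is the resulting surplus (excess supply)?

Surplus = 175

Equilibrium price would be p* = 102, so the floor at 116 binds.
At p = 116: qd = 98, qs = 273.
Surplus = 273 − 98 = 175.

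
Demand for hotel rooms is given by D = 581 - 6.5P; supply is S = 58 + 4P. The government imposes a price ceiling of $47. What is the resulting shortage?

Shortage = 29.5

Equilibrium price would be P* = 1046/21, so the ceiling at 47 binds.
At P = 47: D = 581 − 6.5(47) = 275.5, S = 58 + 4(47) = 246.
Shortage = 275.5 − 246 = 29.5.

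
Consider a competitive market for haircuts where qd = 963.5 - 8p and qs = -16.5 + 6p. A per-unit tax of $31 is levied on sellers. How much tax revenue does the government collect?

Tax revenue = 128991/14

Pre-tax equilibrium: p* = 70, q* = 403.5.
Tax on sellers shifts supply to qs = -16.5 + 6(p − 31) = -202.5 + 6p.
963.5 - 8p = -202.5 + 6p gives buyer price pb = 583/7; sellers receive ps = 583/7 − 31 = 366/7.
New quantity: q = 963.5 − 8(583/7) = 4161/14.
Revenue = 31 × 4161/14 = 128991/14.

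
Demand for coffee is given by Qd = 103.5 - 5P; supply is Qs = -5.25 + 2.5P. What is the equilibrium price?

Set Qd = Qs: 103.5 - 5P = -5.25 + 2.5P.
108.75 = 7.5P, so P* = 14.5.
Q* = 103.5 − 5(14.5) = 31.

P* = 14.5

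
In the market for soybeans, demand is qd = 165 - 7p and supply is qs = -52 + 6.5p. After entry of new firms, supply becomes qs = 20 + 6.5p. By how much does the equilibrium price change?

Δp = -16/3

Original equilibrium: p* = 434/27, q* = 1417/27.
New equilibrium: 165 - 7p = 20 + 6.5p, so 145 = 13.5p and p' = 290/27; q' = 165 − 7(290/27) = 2425/27.
Change in price: 290/27 − 434/27 = -16/3.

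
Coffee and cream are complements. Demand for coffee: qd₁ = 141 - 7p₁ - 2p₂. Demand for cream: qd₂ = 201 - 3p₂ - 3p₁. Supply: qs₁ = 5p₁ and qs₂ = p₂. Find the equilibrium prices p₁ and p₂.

Market 1: 141 - 7p₁ - 2p₂ = 5p₁ → 12p₁ + 2p₂ = 141.
Market 2: 4p₂ + 3p₁ = 201.
Eliminating p₂: 4×(1) − 2×(2) gives 42p₁ = 162, so p₁ = 27/7.
Back-substitute into (2): p₂ = (201 − 3×27/7) / 4 = 663/14.

p₁ = 27/7, p₂ = 663/14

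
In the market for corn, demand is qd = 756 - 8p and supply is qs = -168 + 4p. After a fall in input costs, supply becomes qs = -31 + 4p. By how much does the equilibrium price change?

Δp = -137/12

Original equilibrium: p* = 77, q* = 140.
New equilibrium: 756 - 8p = -31 + 4p, so 787 = 12p and p' = 787/12; q' = 756 − 8(787/12) = 694/3.
Change in price: 787/12 − 77 = -137/12.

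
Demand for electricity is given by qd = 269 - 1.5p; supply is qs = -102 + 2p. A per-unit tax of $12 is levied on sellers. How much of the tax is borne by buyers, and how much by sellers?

Pre-tax equilibrium: p* = 106, q* = 110.
Tax on sellers shifts supply to qs = -102 + 2(p − 12) = -126 + 2p.
269 - 1.5p = -126 + 2p gives buyer price pb = 790/7; sellers receive ps = 790/7 − 12 = 706/7.
New quantity: q = 269 − 1.5(790/7) = 698/7.
Buyer burden = 790/7 − 106 = 48/7; seller burden = 106 − 706/7 = 36/7.

Buyers bear 48/7, sellers bear 36/7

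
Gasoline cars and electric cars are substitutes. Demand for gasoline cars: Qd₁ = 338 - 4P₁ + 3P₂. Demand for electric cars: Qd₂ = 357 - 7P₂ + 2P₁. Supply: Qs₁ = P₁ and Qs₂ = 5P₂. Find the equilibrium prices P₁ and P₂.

Market 1: 338 - 4P₁ + 3P₂ = P₁ → 5P₁ - 3P₂ = 338.
Market 2: 12P₂ - 2P₁ = 357.
Eliminating P₂: 12×(1) + 3×(2) gives 54P₁ = 5127, so P₁ = 1709/18.
Back-substitute into (2): P₂ = (357 + 2×1709/18) / 12 = 2461/54.

P₁ = 1709/18, P₂ = 2461/54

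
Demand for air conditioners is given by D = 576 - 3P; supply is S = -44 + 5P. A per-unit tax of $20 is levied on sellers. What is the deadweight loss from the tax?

Deadweight loss = 375

Pre-tax equilibrium: P* = 77.5, Q* = 343.5.
Tax on sellers shifts supply to S = -44 + 5(P − 20) = -144 + 5P.
576 - 3P = -144 + 5P gives buyer price Pb = 90; sellers receive Ps = 90 − 20 = 70.
New quantity: Q = 576 − 3(90) = 306.
DWL = ½ × 20 × (343.5 − 306) = 375.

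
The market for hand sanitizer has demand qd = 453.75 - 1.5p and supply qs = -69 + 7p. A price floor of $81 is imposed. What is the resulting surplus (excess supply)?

Equilibrium price would be p* = 61.5, so the floor at 81 binds.
At p = 81: qd = 332.25, qs = 498.
Surplus = 498 − 332.25 = 165.75.

Surplus = 165.75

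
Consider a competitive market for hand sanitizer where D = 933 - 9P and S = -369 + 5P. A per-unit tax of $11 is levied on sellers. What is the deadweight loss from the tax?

Deadweight loss = 5445/28

Pre-tax equilibrium: P* = 93, Q* = 96.
Tax on sellers shifts supply to S = -369 + 5(P − 11) = -424 + 5P.
933 - 9P = -424 + 5P gives buyer price Pb = 1357/14; sellers receive Ps = 1357/14 − 11 = 1203/14.
New quantity: Q = 933 − 9(1357/14) = 849/14.
DWL = ½ × 11 × (96 − 849/14) = 5445/28.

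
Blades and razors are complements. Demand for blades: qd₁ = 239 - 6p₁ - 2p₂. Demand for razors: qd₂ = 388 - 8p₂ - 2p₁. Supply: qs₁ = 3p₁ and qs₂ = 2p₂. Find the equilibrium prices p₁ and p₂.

p₁ = 807/43, p₂ = 1507/43

Market 1: 239 - 6p₁ - 2p₂ = 3p₁ → 9p₁ + 2p₂ = 239.
Market 2: 10p₂ + 2p₁ = 388.
Eliminating p₂: 10×(1) − 2×(2) gives 86p₁ = 1614, so p₁ = 807/43.
Back-substitute into (2): p₂ = (388 − 2×807/43) / 10 = 1507/43.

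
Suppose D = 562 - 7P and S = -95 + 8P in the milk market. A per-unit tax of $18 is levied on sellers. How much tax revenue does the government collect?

Pre-tax equilibrium: P* = 43.8, Q* = 255.4.
Tax on sellers shifts supply to S = -95 + 8(P − 18) = -239 + 8P.
562 - 7P = -239 + 8P gives buyer price Pb = 53.4; sellers receive Ps = 53.4 − 18 = 35.4.
New quantity: Q = 562 − 7(53.4) = 188.2.
Revenue = 18 × 188.2 = 3387.6.

Tax revenue = 3387.6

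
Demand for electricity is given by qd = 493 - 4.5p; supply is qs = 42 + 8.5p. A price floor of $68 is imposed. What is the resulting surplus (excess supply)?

Surplus = 433

Equilibrium price would be p* = 451/13, so the floor at 68 binds.
At p = 68: qd = 187, qs = 620.
Surplus = 620 − 187 = 433.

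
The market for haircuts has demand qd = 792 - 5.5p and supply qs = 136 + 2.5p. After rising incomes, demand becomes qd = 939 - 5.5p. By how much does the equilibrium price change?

Original equilibrium: p* = 82, q* = 341.
New equilibrium: 939 - 5.5p = 136 + 2.5p, so 803 = 8p and p' = 100.375; q' = 939 − 5.5(100.375) = 386.9375.
Change in price: 100.375 − 82 = 18.375.

Δp = 18.375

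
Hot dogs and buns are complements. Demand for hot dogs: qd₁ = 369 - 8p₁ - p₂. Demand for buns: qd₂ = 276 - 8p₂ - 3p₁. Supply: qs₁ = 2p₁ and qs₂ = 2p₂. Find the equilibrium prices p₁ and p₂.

Market 1: 369 - 8p₁ - p₂ = 2p₁ → 10p₁ + p₂ = 369.
Market 2: 10p₂ + 3p₁ = 276.
Eliminating p₂: 10×(1) − 1×(2) gives 97p₁ = 3414, so p₁ = 3414/97.
Back-substitute into (2): p₂ = (276 − 3×3414/97) / 10 = 1653/97.

p₁ = 3414/97, p₂ = 1653/97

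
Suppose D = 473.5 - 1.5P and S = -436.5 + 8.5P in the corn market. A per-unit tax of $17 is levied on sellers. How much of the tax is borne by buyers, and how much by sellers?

Buyers bear $14.45, sellers bear $2.55

Pre-tax equilibrium: P* = 91, Q* = 337.
Tax on sellers shifts supply to S = -436.5 + 8.5(P − 17) = -581 + 8.5P.
473.5 - 1.5P = -581 + 8.5P gives buyer price Pb = 105.45; sellers receive Ps = 105.45 − 17 = 88.45.
New quantity: Q = 473.5 − 1.5(105.45) = 315.325.
Buyer burden = 105.45 − 91 = 14.45; seller burden = 91 − 88.45 = 2.55.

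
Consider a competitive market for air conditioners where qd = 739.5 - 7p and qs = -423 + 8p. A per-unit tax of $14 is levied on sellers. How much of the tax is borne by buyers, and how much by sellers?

Buyers bear 112/15, sellers bear 98/15

Pre-tax equilibrium: p* = 77.5, q* = 197.
Tax on sellers shifts supply to qs = -423 + 8(p − 14) = -535 + 8p.
739.5 - 7p = -535 + 8p gives buyer price pb = 2549/30; sellers receive ps = 2549/30 − 14 = 2129/30.
New quantity: q = 739.5 − 7(2549/30) = 2171/15.
Buyer burden = 2549/30 − 77.5 = 112/15; seller burden = 77.5 − 2129/30 = 98/15.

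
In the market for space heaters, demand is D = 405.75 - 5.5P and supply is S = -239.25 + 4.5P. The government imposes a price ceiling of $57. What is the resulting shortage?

Shortage = 75

Equilibrium price would be P* = 64.5, so the ceiling at 57 binds.
At P = 57: D = 405.75 − 5.5(57) = 92.25, S = -239.25 + 4.5(57) = 17.25.
Shortage = 92.25 − 17.25 = 75.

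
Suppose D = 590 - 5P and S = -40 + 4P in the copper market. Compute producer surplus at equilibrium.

Equilibrium: 590 - 5P = -40 + 4P gives P* = 70, Q* = 240.
Supply starts at P = 10 (where S = 0).
PS = ½(70 − 10)(240) = 7200.

Producer surplus = 7200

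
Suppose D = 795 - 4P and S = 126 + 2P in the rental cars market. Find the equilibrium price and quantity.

Set D = S: 795 - 4P = 126 + 2P.
669 = 6P, so P* = 111.5.
Q* = 795 − 4(111.5) = 349.

P* = 111.5, Q* = 349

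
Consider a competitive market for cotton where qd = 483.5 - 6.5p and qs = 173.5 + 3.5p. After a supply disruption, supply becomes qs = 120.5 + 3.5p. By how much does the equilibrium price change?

Original equilibrium: p* = 31, q* = 282.
New equilibrium: 483.5 - 6.5p = 120.5 + 3.5p, so 363 = 10p and p' = 36.3; q' = 483.5 − 6.5(36.3) = 247.55.
Change in price: 36.3 − 31 = 5.3.

Δp = 5.3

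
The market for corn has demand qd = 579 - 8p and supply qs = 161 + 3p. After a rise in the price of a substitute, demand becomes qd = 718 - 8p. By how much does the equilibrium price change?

Δp = 139/11

Original equilibrium: p* = 38, q* = 275.
New equilibrium: 718 - 8p = 161 + 3p, so 557 = 11p and p' = 557/11; q' = 718 − 8(557/11) = 3442/11.
Change in price: 557/11 − 38 = 139/11.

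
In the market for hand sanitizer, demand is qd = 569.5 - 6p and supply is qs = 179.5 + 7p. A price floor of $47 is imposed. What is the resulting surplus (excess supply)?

Surplus = 221

Equilibrium price would be p* = 30, so the floor at 47 binds.
At p = 47: qd = 287.5, qs = 508.5.
Surplus = 508.5 − 287.5 = 221.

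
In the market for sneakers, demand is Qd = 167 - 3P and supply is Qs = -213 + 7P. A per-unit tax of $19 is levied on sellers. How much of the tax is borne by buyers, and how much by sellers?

Pre-tax equilibrium: P* = 38, Q* = 53.
Tax on sellers shifts supply to Qs = -213 + 7(P − 19) = -346 + 7P.
167 - 3P = -346 + 7P gives buyer price Pb = 51.3; sellers receive Ps = 51.3 − 19 = 32.3.
New quantity: Q = 167 − 3(51.3) = 13.1.
Buyer burden = 51.3 − 38 = 13.3; seller burden = 38 − 32.3 = 5.7.

Buyers bear $13.3, sellers bear $5.7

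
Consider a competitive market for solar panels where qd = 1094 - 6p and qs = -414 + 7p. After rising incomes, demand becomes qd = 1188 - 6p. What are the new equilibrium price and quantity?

p' = 1602/13, q' = 5832/13

Original equilibrium: p* = 116, q* = 398.
New equilibrium: 1188 - 6p = -414 + 7p, so 1602 = 13p and p' = 1602/13; q' = 1188 − 6(1602/13) = 5832/13.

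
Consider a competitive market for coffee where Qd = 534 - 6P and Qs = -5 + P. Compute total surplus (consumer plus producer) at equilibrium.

Total surplus = 3024

Equilibrium: 534 - 6P = -5 + P gives P* = 77, Q* = 72.
Demand choke price: P = 89; supply starts at P = 5.
CS = ½(89 − 77)(72) = 432; PS = ½(77 − 5)(72) = 2592.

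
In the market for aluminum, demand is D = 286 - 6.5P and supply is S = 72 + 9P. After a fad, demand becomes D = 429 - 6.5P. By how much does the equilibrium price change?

Original equilibrium: P* = 428/31, Q* = 6084/31.
New equilibrium: 429 - 6.5P = 72 + 9P, so 357 = 15.5P and P' = 714/31; Q' = 429 − 6.5(714/31) = 8658/31.
Change in price: 714/31 − 428/31 = 286/31.

ΔP = 286/31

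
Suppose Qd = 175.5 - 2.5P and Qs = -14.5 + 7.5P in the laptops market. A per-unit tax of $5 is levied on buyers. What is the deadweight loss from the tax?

Pre-tax equilibrium: P* = 19, Q* = 128.
Tax on buyers shifts demand to Qd = 175.5 − 2.5(P + 5) = 163 - 2.5P.
163 - 2.5P = -14.5 + 7.5P gives seller price Ps = 17.75; buyers pay Pb = 17.75 + 5 = 22.75.
New quantity: Q = 175.5 − 2.5(22.75) = 118.625.
DWL = ½ × 5 × (128 − 118.625) = 23.4375.

Deadweight loss = 23.4375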